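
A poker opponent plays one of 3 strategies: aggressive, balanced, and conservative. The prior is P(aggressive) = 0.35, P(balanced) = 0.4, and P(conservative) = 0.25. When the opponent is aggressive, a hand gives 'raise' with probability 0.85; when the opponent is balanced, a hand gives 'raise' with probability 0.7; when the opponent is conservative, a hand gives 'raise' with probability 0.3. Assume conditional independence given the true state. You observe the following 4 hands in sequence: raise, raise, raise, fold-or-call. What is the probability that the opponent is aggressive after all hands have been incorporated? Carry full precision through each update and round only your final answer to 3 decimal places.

After 'raise': normaliser = 0.85·0.3500 + 0.7·0.4000 + 0.3·0.2500; P(aggressive) ≈ 0.4559, P(balanced) ≈ 0.4291, P(conservative) ≈ 0.1149
After 'raise': normaliser = 0.85·0.4559 + 0.7·0.4291 + 0.3·0.1149; P(aggressive) ≈ 0.5365, P(balanced) ≈ 0.4158, P(conservative) ≈ 0.0477
After 'raise': normaliser = 0.85·0.5365 + 0.7·0.4158 + 0.3·0.0477; P(aggressive) ≈ 0.5989, P(balanced) ≈ 0.3823, P(conservative) ≈ 0.0188
After 'fold-or-call': normaliser = 0.15·0.5989 + 0.3·0.3823 + 0.7·0.0188; P(aggressive) ≈ 0.4127, P(balanced) ≈ 0.5268, P(conservative) ≈ 0.0605

0.413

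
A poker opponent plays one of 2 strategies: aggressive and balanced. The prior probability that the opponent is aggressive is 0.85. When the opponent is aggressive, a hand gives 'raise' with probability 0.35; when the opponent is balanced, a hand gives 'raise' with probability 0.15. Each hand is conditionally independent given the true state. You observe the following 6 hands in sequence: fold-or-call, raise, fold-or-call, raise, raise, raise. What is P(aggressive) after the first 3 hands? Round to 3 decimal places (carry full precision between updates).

Each posterior becomes the prior for the next update.
After 'fold-or-call': P(aggressive) = 0.65·0.8500 / (0.65·0.8500 + 0.85·0.1500) ≈ 0.8125
After 'raise': P(aggressive) = 0.35·0.8125 / (0.35·0.8125 + 0.15·0.1875) ≈ 0.9100
After 'fold-or-call': P(aggressive) = 0.65·0.9100 / (0.65·0.9100 + 0.85·0.0900) ≈ 0.8855

0.885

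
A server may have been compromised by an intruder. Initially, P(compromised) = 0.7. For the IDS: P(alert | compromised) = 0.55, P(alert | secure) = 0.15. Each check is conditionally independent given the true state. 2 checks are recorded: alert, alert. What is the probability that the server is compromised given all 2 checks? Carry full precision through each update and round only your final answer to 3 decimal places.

After 'alert': P(compromised) = 0.55·0.7000 / (0.55·0.7000 + 0.15·0.3000) ≈ 0.8953
After 'alert': P(compromised) = 0.55·0.8953 / (0.55·0.8953 + 0.15·0.1047) ≈ 0.9691

0.969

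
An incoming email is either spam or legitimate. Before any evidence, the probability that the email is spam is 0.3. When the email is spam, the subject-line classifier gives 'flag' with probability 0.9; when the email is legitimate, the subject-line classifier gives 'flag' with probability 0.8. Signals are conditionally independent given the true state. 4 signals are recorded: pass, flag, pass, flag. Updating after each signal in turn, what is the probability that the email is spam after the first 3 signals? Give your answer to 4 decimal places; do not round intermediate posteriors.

0.1076

After 'pass': P(spam) = 0.1·0.3000 / (0.1·0.3000 + 0.2·0.7000) ≈ 0.1765
After 'flag': P(spam) = 0.9·0.1765 / (0.9·0.1765 + 0.8·0.8235) ≈ 0.1942
After 'pass': P(spam) = 0.1·0.1942 / (0.1·0.1942 + 0.2·0.8058) ≈ 0.1076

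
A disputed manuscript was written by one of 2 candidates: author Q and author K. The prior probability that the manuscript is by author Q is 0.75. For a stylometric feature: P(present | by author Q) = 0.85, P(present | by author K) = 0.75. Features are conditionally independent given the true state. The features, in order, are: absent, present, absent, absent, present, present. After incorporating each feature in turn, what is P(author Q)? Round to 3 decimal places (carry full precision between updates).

0.485

After 'absent': P(author Q) = 0.15·0.7500 / (0.15·0.7500 + 0.25·0.2500) ≈ 0.6429
After 'present': P(author Q) = 0.85·0.6429 / (0.85·0.6429 + 0.75·0.3571) ≈ 0.6711
After 'absent': P(author Q) = 0.15·0.6711 / (0.15·0.6711 + 0.25·0.3289) ≈ 0.5504
After 'absent': P(author Q) = 0.15·0.5504 / (0.15·0.5504 + 0.25·0.4496) ≈ 0.4234
After 'present': P(author Q) = 0.85·0.4234 / (0.85·0.4234 + 0.75·0.5766) ≈ 0.4542
After 'present': P(author Q) = 0.85·0.4542 / (0.85·0.4542 + 0.75·0.5458) ≈ 0.4854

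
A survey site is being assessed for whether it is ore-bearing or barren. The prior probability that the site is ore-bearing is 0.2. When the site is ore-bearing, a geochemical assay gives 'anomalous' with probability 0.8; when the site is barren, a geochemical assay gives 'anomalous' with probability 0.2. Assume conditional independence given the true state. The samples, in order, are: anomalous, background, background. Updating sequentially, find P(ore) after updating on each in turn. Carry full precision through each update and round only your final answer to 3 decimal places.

Apply Bayes' rule sequentially, carrying P(ore) forward.
After 'anomalous': P(ore) = 0.8·0.2000 / (0.8·0.2000 + 0.2·0.8000) ≈ 0.5000
After 'background': P(ore) = 0.2·0.5000 / (0.2·0.5000 + 0.8·0.5000) ≈ 0.2000
After 'background': P(ore) = 0.2·0.2000 / (0.2·0.2000 + 0.8·0.8000) ≈ 0.0588

0.059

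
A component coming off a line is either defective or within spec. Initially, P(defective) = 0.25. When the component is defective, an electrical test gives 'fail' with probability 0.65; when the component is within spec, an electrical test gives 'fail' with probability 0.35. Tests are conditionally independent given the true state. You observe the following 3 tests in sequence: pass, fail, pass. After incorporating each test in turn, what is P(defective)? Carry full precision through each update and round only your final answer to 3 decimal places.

0.152

After 'pass': P(defective) = 0.35·0.2500 / (0.35·0.2500 + 0.65·0.7500) ≈ 0.1522
After 'fail': P(defective) = 0.65·0.1522 / (0.65·0.1522 + 0.35·0.8478) ≈ 0.2500
After 'pass': P(defective) = 0.35·0.2500 / (0.35·0.2500 + 0.65·0.7500) ≈ 0.1522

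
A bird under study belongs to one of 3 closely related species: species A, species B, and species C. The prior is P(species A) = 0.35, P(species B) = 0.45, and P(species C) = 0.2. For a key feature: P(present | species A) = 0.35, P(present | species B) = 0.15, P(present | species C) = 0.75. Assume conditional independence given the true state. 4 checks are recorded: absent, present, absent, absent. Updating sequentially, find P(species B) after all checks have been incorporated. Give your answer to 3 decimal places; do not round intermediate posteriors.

Apply Bayes' rule sequentially, carrying P(species B) forward.
After 'absent': normaliser = 0.65·0.3500 + 0.85·0.4500 + 0.25·0.2000; P(species A) ≈ 0.3447, P(species B) ≈ 0.5795, P(species C) ≈ 0.0758
After 'present': normaliser = 0.35·0.3447 + 0.15·0.5795 + 0.75·0.0758; P(species A) ≈ 0.4563, P(species B) ≈ 0.3288, P(species C) ≈ 0.2149
After 'absent': normaliser = 0.65·0.4563 + 0.85·0.3288 + 0.25·0.2149; P(species A) ≈ 0.4709, P(species B) ≈ 0.4438, P(species C) ≈ 0.0853
After 'absent': normaliser = 0.65·0.4709 + 0.85·0.4438 + 0.25·0.0853; P(species A) ≈ 0.4344, P(species B) ≈ 0.5353, P(species C) ≈ 0.0303

0.535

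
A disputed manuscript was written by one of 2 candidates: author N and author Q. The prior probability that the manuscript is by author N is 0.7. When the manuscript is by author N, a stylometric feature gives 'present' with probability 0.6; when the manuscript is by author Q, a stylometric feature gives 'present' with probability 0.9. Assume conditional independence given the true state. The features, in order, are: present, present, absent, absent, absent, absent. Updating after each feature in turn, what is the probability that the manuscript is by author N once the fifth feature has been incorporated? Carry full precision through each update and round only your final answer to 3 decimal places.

After 'present': P(author N) = 0.6·0.7000 / (0.6·0.7000 + 0.9·0.3000) ≈ 0.6087
After 'present': P(author N) = 0.6·0.6087 / (0.6·0.6087 + 0.9·0.3913) ≈ 0.5091
After 'absent': P(author N) = 0.4·0.5091 / (0.4·0.5091 + 0.1·0.4909) ≈ 0.8058
After 'absent': P(author N) = 0.4·0.8058 / (0.4·0.8058 + 0.1·0.1942) ≈ 0.9432
After 'absent': P(author N) = 0.4·0.9432 / (0.4·0.9432 + 0.1·0.0568) ≈ 0.9852

0.985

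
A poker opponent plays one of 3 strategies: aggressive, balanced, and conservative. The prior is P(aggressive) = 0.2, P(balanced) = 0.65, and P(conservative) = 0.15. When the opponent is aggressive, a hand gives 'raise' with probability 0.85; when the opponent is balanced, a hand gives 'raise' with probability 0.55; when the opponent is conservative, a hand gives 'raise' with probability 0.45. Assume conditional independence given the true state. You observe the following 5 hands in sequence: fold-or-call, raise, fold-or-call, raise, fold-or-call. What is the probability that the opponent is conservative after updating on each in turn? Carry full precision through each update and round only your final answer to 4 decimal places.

0.2154

Each posterior becomes the prior for the next update.
After 'fold-or-call': normaliser = 0.15·0.2000 + 0.45·0.6500 + 0.55·0.1500; P(aggressive) ≈ 0.0741, P(balanced) ≈ 0.7222, P(conservative) ≈ 0.2037
After 'raise': normaliser = 0.85·0.0741 + 0.55·0.7222 + 0.45·0.2037; P(aggressive) ≈ 0.1141, P(balanced) ≈ 0.7198, P(conservative) ≈ 0.1661
After 'fold-or-call': normaliser = 0.15·0.1141 + 0.45·0.7198 + 0.55·0.1661; P(aggressive) ≈ 0.0396, P(balanced) ≈ 0.7491, P(conservative) ≈ 0.2113
After 'raise': normaliser = 0.85·0.0396 + 0.55·0.7491 + 0.45·0.2113; P(aggressive) ≈ 0.0622, P(balanced) ≈ 0.7619, P(conservative) ≈ 0.1758
After 'fold-or-call': normaliser = 0.15·0.0622 + 0.45·0.7619 + 0.55·0.1758; P(aggressive) ≈ 0.0208, P(balanced) ≈ 0.7638, P(conservative) ≈ 0.2154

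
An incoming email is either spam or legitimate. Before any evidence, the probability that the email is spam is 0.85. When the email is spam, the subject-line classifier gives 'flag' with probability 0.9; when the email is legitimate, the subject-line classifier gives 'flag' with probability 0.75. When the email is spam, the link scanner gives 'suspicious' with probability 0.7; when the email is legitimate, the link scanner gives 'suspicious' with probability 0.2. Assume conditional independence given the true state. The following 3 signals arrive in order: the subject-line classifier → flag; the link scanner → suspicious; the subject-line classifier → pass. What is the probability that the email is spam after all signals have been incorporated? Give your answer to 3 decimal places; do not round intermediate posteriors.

0.905

Apply Bayes' rule sequentially, carrying P(spam) forward.
After the subject-line classifier='flag': P(spam) = 0.9·0.8500 / (0.9·0.8500 + 0.75·0.1500) ≈ 0.8718
After the link scanner='suspicious': P(spam) = 0.7·0.8718 / (0.7·0.8718 + 0.2·0.1282) ≈ 0.9597
After the subject-line classifier='pass': P(spam) = 0.1·0.9597 / (0.1·0.9597 + 0.25·0.0403) ≈ 0.9049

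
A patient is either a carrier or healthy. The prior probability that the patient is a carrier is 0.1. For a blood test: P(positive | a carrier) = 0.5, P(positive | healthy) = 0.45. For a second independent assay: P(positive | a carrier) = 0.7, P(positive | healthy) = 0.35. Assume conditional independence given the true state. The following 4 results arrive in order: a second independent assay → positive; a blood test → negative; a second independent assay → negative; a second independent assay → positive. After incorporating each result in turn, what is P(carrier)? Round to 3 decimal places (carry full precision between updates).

0.157

After a second independent assay='positive': P(carrier) = 0.7·0.1000 / (0.7·0.1000 + 0.35·0.9000) ≈ 0.1818
After a blood test='negative': P(carrier) = 0.5·0.1818 / (0.5·0.1818 + 0.55·0.8182) ≈ 0.1681
After a second independent assay='negative': P(carrier) = 0.3·0.1681 / (0.3·0.1681 + 0.65·0.8319) ≈ 0.0853
After a second independent assay='positive': P(carrier) = 0.7·0.0853 / (0.7·0.0853 + 0.35·0.9147) ≈ 0.1572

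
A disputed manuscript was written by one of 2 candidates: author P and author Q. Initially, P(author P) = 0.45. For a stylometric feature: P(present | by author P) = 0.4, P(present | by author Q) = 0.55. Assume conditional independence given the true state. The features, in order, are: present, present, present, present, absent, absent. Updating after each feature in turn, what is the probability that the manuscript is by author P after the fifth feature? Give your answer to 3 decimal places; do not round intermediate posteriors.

0.234

Each posterior becomes the prior for the next update.
After 'present': P(author P) = 0.4·0.4500 / (0.4·0.4500 + 0.55·0.5500) ≈ 0.3731
After 'present': P(author P) = 0.4·0.3731 / (0.4·0.3731 + 0.55·0.6269) ≈ 0.3020
After 'present': P(author P) = 0.4·0.3020 / (0.4·0.3020 + 0.55·0.6980) ≈ 0.2394
After 'present': P(author P) = 0.4·0.2394 / (0.4·0.2394 + 0.55·0.7606) ≈ 0.1863
After 'absent': P(author P) = 0.6·0.1863 / (0.6·0.1863 + 0.45·0.8137) ≈ 0.2338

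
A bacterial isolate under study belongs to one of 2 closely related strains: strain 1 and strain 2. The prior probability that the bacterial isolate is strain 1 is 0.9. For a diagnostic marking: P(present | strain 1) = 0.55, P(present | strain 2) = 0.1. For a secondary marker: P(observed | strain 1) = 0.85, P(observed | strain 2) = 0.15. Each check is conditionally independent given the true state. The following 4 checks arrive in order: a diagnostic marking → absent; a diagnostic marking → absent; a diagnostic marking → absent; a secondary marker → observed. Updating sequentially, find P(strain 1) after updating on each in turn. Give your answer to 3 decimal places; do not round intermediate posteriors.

0.864

After a diagnostic marking='absent': P(strain 1) = 0.45·0.9000 / (0.45·0.9000 + 0.9·0.1000) ≈ 0.8182
After a diagnostic marking='absent': P(strain 1) = 0.45·0.8182 / (0.45·0.8182 + 0.9·0.1818) ≈ 0.6923
After a diagnostic marking='absent': P(strain 1) = 0.45·0.6923 / (0.45·0.6923 + 0.9·0.3077) ≈ 0.5294
After a secondary marker='observed': P(strain 1) = 0.85·0.5294 / (0.85·0.5294 + 0.15·0.4706) ≈ 0.8644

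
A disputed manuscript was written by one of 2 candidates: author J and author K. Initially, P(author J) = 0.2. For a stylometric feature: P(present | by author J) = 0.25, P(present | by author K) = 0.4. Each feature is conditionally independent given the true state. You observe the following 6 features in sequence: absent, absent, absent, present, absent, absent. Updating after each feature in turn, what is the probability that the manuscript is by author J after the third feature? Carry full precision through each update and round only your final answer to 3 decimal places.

0.328

After 'absent': P(author J) = 0.75·0.2000 / (0.75·0.2000 + 0.6·0.8000) ≈ 0.2381
After 'absent': P(author J) = 0.75·0.2381 / (0.75·0.2381 + 0.6·0.7619) ≈ 0.2809
After 'absent': P(author J) = 0.75·0.2809 / (0.75·0.2809 + 0.6·0.7191) ≈ 0.3281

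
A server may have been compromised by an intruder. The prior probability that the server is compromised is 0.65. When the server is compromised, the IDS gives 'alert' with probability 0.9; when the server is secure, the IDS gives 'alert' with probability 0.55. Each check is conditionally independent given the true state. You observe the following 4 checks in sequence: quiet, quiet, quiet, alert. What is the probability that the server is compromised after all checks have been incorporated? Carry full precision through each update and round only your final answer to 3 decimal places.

After 'quiet': P(compromised) = 0.1·0.6500 / (0.1·0.6500 + 0.45·0.3500) ≈ 0.2921
After 'quiet': P(compromised) = 0.1·0.2921 / (0.1·0.2921 + 0.45·0.7079) ≈ 0.0840
After 'quiet': P(compromised) = 0.1·0.0840 / (0.1·0.0840 + 0.45·0.9160) ≈ 0.0200
After 'alert': P(compromised) = 0.9·0.0200 / (0.9·0.0200 + 0.55·0.9800) ≈ 0.0323

0.032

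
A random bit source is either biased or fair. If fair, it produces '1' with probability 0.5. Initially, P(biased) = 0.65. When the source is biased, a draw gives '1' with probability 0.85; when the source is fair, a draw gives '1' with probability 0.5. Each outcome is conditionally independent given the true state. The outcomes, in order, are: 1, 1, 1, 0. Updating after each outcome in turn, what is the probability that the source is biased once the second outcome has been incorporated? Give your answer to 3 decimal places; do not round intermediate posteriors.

After '1': P(biased) = 0.85·0.6500 / (0.85·0.6500 + 0.5·0.3500) ≈ 0.7595
After '1': P(biased) = 0.85·0.7595 / (0.85·0.7595 + 0.5·0.2405) ≈ 0.8429

0.843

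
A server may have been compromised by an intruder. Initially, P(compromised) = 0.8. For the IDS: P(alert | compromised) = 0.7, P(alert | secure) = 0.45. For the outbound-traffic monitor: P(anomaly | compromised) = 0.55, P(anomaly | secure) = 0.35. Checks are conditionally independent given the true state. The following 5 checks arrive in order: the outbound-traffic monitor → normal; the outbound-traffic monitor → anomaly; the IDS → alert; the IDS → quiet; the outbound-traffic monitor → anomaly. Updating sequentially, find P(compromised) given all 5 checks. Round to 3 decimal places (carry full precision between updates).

After the outbound-traffic monitor='normal': P(compromised) = 0.45·0.8000 / (0.45·0.8000 + 0.65·0.2000) ≈ 0.7347
After the outbound-traffic monitor='anomaly': P(compromised) = 0.55·0.7347 / (0.55·0.7347 + 0.35·0.2653) ≈ 0.8131
After the IDS='alert': P(compromised) = 0.7·0.8131 / (0.7·0.8131 + 0.45·0.1869) ≈ 0.8713
After the IDS='quiet': P(compromised) = 0.3·0.8713 / (0.3·0.8713 + 0.55·0.1287) ≈ 0.7869
After the outbound-traffic monitor='anomaly': P(compromised) = 0.55·0.7869 / (0.55·0.7869 + 0.35·0.2131) ≈ 0.8530

0.853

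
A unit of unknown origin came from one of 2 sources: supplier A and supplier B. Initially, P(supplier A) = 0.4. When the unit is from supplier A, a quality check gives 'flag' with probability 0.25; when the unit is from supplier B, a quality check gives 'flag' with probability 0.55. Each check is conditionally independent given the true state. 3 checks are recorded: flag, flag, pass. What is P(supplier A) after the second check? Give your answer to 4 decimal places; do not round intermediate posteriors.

0.1211

After 'flag': P(supplier A) = 0.25·0.4000 / (0.25·0.4000 + 0.55·0.6000) ≈ 0.2326
After 'flag': P(supplier A) = 0.25·0.2326 / (0.25·0.2326 + 0.55·0.7674) ≈ 0.1211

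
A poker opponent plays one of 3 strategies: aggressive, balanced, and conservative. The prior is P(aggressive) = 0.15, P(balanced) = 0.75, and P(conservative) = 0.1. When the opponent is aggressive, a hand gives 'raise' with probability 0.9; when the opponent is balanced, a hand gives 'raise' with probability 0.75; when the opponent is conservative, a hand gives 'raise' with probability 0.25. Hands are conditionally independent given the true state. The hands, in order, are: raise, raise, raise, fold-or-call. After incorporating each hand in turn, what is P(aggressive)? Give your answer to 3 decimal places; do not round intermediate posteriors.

After 'raise': normaliser = 0.9·0.1500 + 0.75·0.7500 + 0.25·0.1000; P(aggressive) ≈ 0.1869, P(balanced) ≈ 0.7785, P(conservative) ≈ 0.0346
After 'raise': normaliser = 0.9·0.1869 + 0.75·0.7785 + 0.25·0.0346; P(aggressive) ≈ 0.2211, P(balanced) ≈ 0.7676, P(conservative) ≈ 0.0114
After 'raise': normaliser = 0.9·0.2211 + 0.75·0.7676 + 0.25·0.0114; P(aggressive) ≈ 0.2559, P(balanced) ≈ 0.7404, P(conservative) ≈ 0.0037
After 'fold-or-call': normaliser = 0.1·0.2559 + 0.25·0.7404 + 0.75·0.0037; P(aggressive) ≈ 0.1199, P(balanced) ≈ 0.8673, P(conservative) ≈ 0.0128

0.120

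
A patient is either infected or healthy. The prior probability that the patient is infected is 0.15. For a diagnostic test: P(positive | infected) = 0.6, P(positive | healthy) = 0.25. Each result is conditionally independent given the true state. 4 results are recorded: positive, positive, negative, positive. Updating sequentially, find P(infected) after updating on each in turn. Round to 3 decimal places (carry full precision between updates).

After 'positive': P(infected) = 0.6·0.1500 / (0.6·0.1500 + 0.25·0.8500) ≈ 0.2975
After 'positive': P(infected) = 0.6·0.2975 / (0.6·0.2975 + 0.25·0.7025) ≈ 0.5041
After 'negative': P(infected) = 0.4·0.5041 / (0.4·0.5041 + 0.75·0.4959) ≈ 0.3515
After 'positive': P(infected) = 0.6·0.3515 / (0.6·0.3515 + 0.25·0.6485) ≈ 0.5654

0.565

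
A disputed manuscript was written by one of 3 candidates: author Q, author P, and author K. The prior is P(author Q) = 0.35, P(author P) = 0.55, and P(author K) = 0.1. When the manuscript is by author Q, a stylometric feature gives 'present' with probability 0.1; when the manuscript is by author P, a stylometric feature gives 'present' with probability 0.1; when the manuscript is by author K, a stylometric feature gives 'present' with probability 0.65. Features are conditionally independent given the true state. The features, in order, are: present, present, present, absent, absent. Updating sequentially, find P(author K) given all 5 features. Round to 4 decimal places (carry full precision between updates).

After 'present': normaliser = 0.1·0.3500 + 0.1·0.5500 + 0.65·0.1000; P(author Q) ≈ 0.2258, P(author P) ≈ 0.3548, P(author K) ≈ 0.4194
After 'present': normaliser = 0.1·0.2258 + 0.1·0.3548 + 0.65·0.4194; P(author Q) ≈ 0.0683, P(author P) ≈ 0.1073, P(author K) ≈ 0.8244
After 'present': normaliser = 0.1·0.0683 + 0.1·0.1073 + 0.65·0.8244; P(author Q) ≈ 0.0123, P(author P) ≈ 0.0194, P(author K) ≈ 0.9683
After 'absent': normaliser = 0.9·0.0123 + 0.9·0.0194 + 0.35·0.9683; P(author Q) ≈ 0.0302, P(author P) ≈ 0.0475, P(author K) ≈ 0.9223
After 'absent': normaliser = 0.9·0.0302 + 0.9·0.0475 + 0.35·0.9223; P(author Q) ≈ 0.0693, P(author P) ≈ 0.1088, P(author K) ≈ 0.8219

0.8219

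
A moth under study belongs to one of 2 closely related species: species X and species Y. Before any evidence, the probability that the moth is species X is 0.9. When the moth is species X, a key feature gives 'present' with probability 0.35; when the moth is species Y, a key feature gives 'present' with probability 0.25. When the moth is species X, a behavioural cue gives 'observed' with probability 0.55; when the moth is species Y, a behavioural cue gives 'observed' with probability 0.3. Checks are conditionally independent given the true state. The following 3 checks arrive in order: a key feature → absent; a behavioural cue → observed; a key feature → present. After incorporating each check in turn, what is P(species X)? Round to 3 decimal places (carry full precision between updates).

0.952

After a key feature='absent': P(species X) = 0.65·0.9000 / (0.65·0.9000 + 0.75·0.1000) ≈ 0.8864
After a behavioural cue='observed': P(species X) = 0.55·0.8864 / (0.55·0.8864 + 0.3·0.1136) ≈ 0.9346
After a key feature='present': P(species X) = 0.35·0.9346 / (0.35·0.9346 + 0.25·0.0654) ≈ 0.9524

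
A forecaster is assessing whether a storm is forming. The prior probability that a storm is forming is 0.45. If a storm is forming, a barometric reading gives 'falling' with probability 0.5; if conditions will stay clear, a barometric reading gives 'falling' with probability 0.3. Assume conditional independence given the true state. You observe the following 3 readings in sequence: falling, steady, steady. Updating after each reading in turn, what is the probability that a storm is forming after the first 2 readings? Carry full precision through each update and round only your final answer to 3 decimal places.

0.493

After 'falling': P(storm) = 0.5·0.4500 / (0.5·0.4500 + 0.3·0.5500) ≈ 0.5769
After 'steady': P(storm) = 0.5·0.5769 / (0.5·0.5769 + 0.7·0.4231) ≈ 0.4934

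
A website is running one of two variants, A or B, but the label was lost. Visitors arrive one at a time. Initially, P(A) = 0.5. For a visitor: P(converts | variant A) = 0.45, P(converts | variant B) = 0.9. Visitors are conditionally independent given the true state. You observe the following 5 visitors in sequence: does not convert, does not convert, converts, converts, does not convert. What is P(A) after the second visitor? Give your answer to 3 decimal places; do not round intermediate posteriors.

After 'does not convert': P(A) = 0.55·0.5000 / (0.55·0.5000 + 0.1·0.5000) ≈ 0.8462
After 'does not convert': P(A) = 0.55·0.8462 / (0.55·0.8462 + 0.1·0.1538) ≈ 0.9680

0.968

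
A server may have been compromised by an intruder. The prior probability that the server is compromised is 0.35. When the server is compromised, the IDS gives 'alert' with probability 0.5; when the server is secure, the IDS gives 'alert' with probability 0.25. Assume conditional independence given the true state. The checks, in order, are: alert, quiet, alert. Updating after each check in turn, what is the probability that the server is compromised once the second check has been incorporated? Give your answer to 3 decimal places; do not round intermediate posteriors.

After 'alert': P(compromised) = 0.5·0.3500 / (0.5·0.3500 + 0.25·0.6500) ≈ 0.5185
After 'quiet': P(compromised) = 0.5·0.5185 / (0.5·0.5185 + 0.75·0.4815) ≈ 0.4179

0.418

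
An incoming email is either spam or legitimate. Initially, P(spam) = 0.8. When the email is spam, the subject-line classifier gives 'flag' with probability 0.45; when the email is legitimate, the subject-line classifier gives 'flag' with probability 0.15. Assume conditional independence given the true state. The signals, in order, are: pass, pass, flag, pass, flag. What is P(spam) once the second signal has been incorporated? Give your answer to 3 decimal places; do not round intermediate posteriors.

0.626

After 'pass': P(spam) = 0.55·0.8000 / (0.55·0.8000 + 0.85·0.2000) ≈ 0.7213
After 'pass': P(spam) = 0.55·0.7213 / (0.55·0.7213 + 0.85·0.2787) ≈ 0.6261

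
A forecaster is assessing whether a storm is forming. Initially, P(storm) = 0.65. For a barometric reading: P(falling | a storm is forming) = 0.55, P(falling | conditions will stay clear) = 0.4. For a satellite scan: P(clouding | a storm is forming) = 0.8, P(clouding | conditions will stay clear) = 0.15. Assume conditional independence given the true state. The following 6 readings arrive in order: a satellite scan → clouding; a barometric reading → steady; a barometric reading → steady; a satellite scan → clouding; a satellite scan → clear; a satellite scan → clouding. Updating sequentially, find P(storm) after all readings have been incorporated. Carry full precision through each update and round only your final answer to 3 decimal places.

After a satellite scan='clouding': P(storm) = 0.8·0.6500 / (0.8·0.6500 + 0.15·0.3500) ≈ 0.9083
After a barometric reading='steady': P(storm) = 0.45·0.9083 / (0.45·0.9083 + 0.6·0.0917) ≈ 0.8814
After a barometric reading='steady': P(storm) = 0.45·0.8814 / (0.45·0.8814 + 0.6·0.1186) ≈ 0.8478
After a satellite scan='clouding': P(storm) = 0.8·0.8478 / (0.8·0.8478 + 0.15·0.1522) ≈ 0.9674
After a satellite scan='clear': P(storm) = 0.2·0.9674 / (0.2·0.9674 + 0.85·0.0326) ≈ 0.8749
After a satellite scan='clouding': P(storm) = 0.8·0.8749 / (0.8·0.8749 + 0.15·0.1251) ≈ 0.9739

0.974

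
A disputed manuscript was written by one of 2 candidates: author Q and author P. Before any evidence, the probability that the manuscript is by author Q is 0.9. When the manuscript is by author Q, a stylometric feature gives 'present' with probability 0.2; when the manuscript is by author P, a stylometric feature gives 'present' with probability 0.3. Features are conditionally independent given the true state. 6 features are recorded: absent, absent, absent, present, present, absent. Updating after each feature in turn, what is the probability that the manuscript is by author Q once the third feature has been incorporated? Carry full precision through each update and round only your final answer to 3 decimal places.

Each posterior becomes the prior for the next update.
After 'absent': P(author Q) = 0.8·0.9000 / (0.8·0.9000 + 0.7·0.1000) ≈ 0.9114
After 'absent': P(author Q) = 0.8·0.9114 / (0.8·0.9114 + 0.7·0.0886) ≈ 0.9216
After 'absent': P(author Q) = 0.8·0.9216 / (0.8·0.9216 + 0.7·0.0784) ≈ 0.9307

0.931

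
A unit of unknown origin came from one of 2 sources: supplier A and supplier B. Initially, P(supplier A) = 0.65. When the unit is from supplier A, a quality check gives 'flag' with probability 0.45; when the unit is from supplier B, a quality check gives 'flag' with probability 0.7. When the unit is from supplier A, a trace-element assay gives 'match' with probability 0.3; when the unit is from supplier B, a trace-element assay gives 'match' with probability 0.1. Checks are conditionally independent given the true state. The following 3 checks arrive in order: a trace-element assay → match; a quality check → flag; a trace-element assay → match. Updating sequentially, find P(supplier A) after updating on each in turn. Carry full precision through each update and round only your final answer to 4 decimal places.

After a trace-element assay='match': P(supplier A) = 0.3·0.6500 / (0.3·0.6500 + 0.1·0.3500) ≈ 0.8478
After a quality check='flag': P(supplier A) = 0.45·0.8478 / (0.45·0.8478 + 0.7·0.1522) ≈ 0.7817
After a trace-element assay='match': P(supplier A) = 0.3·0.7817 / (0.3·0.7817 + 0.1·0.2183) ≈ 0.9149

0.9149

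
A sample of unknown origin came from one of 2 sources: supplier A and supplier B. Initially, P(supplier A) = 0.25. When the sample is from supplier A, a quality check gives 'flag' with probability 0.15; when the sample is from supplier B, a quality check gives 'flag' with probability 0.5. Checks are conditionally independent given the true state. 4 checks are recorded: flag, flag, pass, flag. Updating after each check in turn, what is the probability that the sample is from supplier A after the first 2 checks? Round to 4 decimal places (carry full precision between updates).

0.0291

After 'flag': P(supplier A) = 0.15·0.2500 / (0.15·0.2500 + 0.5·0.7500) ≈ 0.0909
After 'flag': P(supplier A) = 0.15·0.0909 / (0.15·0.0909 + 0.5·0.9091) ≈ 0.0291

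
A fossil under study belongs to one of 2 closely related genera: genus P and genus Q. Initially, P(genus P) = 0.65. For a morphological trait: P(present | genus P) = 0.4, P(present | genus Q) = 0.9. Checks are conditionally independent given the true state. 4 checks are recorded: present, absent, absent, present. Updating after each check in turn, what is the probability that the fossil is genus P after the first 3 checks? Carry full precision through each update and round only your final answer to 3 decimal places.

0.967

After 'present': P(genus P) = 0.4·0.6500 / (0.4·0.6500 + 0.9·0.3500) ≈ 0.4522
After 'absent': P(genus P) = 0.6·0.4522 / (0.6·0.4522 + 0.1·0.5478) ≈ 0.8320
After 'absent': P(genus P) = 0.6·0.8320 / (0.6·0.8320 + 0.1·0.1680) ≈ 0.9674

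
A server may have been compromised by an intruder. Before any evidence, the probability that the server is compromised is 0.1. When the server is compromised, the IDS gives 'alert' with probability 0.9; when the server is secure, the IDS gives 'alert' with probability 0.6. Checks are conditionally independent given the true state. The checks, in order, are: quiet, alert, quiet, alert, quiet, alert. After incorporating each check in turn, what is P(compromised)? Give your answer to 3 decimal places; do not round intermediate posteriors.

Apply Bayes' rule sequentially, carrying P(compromised) forward.
After 'quiet': P(compromised) = 0.1·0.1000 / (0.1·0.1000 + 0.4·0.9000) ≈ 0.0270
After 'alert': P(compromised) = 0.9·0.0270 / (0.9·0.0270 + 0.6·0.9730) ≈ 0.0400
After 'quiet': P(compromised) = 0.1·0.0400 / (0.1·0.0400 + 0.4·0.9600) ≈ 0.0103
After 'alert': P(compromised) = 0.9·0.0103 / (0.9·0.0103 + 0.6·0.9897) ≈ 0.0154
After 'quiet': P(compromised) = 0.1·0.0154 / (0.1·0.0154 + 0.4·0.9846) ≈ 0.0039
After 'alert': P(compromised) = 0.9·0.0039 / (0.9·0.0039 + 0.6·0.9961) ≈ 0.0058

0.006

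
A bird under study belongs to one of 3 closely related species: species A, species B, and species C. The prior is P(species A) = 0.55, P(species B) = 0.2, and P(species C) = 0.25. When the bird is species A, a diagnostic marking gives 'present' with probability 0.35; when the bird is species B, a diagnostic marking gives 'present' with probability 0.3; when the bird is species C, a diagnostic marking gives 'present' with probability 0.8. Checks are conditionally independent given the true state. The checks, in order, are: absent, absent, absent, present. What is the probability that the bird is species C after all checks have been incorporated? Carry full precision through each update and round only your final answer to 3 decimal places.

0.021

After 'absent': normaliser = 0.65·0.5500 + 0.7·0.2000 + 0.2·0.2500; P(species A) ≈ 0.6530, P(species B) ≈ 0.2557, P(species C) ≈ 0.0913
After 'absent': normaliser = 0.65·0.6530 + 0.7·0.2557 + 0.2·0.0913; P(species A) ≈ 0.6827, P(species B) ≈ 0.2879, P(species C) ≈ 0.0294
After 'absent': normaliser = 0.65·0.6827 + 0.7·0.2879 + 0.2·0.0294; P(species A) ≈ 0.6815, P(species B) ≈ 0.3095, P(species C) ≈ 0.0090
After 'present': normaliser = 0.35·0.6815 + 0.3·0.3095 + 0.8·0.0090; P(species A) ≈ 0.7044, P(species B) ≈ 0.2742, P(species C) ≈ 0.0213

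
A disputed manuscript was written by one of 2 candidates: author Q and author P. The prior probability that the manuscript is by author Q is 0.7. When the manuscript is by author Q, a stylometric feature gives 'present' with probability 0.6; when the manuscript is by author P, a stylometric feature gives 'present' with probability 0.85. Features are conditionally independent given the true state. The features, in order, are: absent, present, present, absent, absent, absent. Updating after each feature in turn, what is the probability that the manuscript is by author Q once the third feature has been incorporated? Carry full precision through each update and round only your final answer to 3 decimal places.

0.756

After 'absent': P(author Q) = 0.4·0.7000 / (0.4·0.7000 + 0.15·0.3000) ≈ 0.8615
After 'present': P(author Q) = 0.6·0.8615 / (0.6·0.8615 + 0.85·0.1385) ≈ 0.8145
After 'present': P(author Q) = 0.6·0.8145 / (0.6·0.8145 + 0.85·0.1855) ≈ 0.7561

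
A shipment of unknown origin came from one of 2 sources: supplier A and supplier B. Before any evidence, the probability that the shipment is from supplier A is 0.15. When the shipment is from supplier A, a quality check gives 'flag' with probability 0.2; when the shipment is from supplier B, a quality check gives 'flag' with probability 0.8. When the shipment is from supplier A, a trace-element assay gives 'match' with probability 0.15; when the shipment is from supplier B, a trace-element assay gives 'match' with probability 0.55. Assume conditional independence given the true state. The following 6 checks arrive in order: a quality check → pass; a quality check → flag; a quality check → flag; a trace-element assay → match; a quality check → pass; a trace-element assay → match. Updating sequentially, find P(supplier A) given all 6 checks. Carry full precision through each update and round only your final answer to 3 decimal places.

After a quality check='pass': P(supplier A) = 0.8·0.1500 / (0.8·0.1500 + 0.2·0.8500) ≈ 0.4138
After a quality check='flag': P(supplier A) = 0.2·0.4138 / (0.2·0.4138 + 0.8·0.5862) ≈ 0.1500
After a quality check='flag': P(supplier A) = 0.2·0.1500 / (0.2·0.1500 + 0.8·0.8500) ≈ 0.0423
After a trace-element assay='match': P(supplier A) = 0.15·0.0423 / (0.15·0.0423 + 0.55·0.9577) ≈ 0.0119
After a quality check='pass': P(supplier A) = 0.8·0.0119 / (0.8·0.0119 + 0.2·0.9881) ≈ 0.0459
After a trace-element assay='match': P(supplier A) = 0.15·0.0459 / (0.15·0.0459 + 0.55·0.9541) ≈ 0.0130

0.013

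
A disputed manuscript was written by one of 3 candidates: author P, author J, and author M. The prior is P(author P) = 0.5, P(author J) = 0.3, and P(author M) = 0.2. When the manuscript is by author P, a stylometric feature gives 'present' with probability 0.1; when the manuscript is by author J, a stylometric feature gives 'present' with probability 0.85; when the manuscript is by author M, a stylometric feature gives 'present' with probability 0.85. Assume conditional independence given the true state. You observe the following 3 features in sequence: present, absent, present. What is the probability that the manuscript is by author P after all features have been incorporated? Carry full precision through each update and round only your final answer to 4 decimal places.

Each posterior becomes the prior for the next update.
After 'present': normaliser = 0.1·0.5000 + 0.85·0.3000 + 0.85·0.2000; P(author P) ≈ 0.1053, P(author J) ≈ 0.5368, P(author M) ≈ 0.3579
After 'absent': normaliser = 0.9·0.1053 + 0.15·0.5368 + 0.15·0.3579; P(author P) ≈ 0.4138, P(author J) ≈ 0.3517, P(author M) ≈ 0.2345
After 'present': normaliser = 0.1·0.4138 + 0.85·0.3517 + 0.85·0.2345; P(author P) ≈ 0.0767, P(author J) ≈ 0.5540, P(author M) ≈ 0.3693

0.0767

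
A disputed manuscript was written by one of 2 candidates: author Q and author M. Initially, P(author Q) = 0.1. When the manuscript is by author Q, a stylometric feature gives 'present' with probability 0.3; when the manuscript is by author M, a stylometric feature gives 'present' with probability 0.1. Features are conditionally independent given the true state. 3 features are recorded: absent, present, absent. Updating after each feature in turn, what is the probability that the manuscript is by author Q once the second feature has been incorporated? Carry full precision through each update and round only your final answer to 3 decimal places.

Apply Bayes' rule sequentially, carrying P(author Q) forward.
After 'absent': P(author Q) = 0.7·0.1000 / (0.7·0.1000 + 0.9·0.9000) ≈ 0.0795
After 'present': P(author Q) = 0.3·0.0795 / (0.3·0.0795 + 0.1·0.9205) ≈ 0.2059

0.206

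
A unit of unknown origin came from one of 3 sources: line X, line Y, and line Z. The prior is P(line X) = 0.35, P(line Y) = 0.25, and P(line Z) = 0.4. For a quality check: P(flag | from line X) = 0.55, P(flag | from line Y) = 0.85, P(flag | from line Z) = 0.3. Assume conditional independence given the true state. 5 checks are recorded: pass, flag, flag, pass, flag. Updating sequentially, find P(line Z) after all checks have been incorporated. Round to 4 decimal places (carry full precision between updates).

Each posterior becomes the prior for the next update.
After 'pass': normaliser = 0.45·0.3500 + 0.15·0.2500 + 0.7·0.4000; P(line X) ≈ 0.3316, P(line Y) ≈ 0.0789, P(line Z) ≈ 0.5895
After 'flag': normaliser = 0.55·0.3316 + 0.85·0.0789 + 0.3·0.5895; P(line X) ≈ 0.4278, P(line Y) ≈ 0.1574, P(line Z) ≈ 0.4148
After 'flag': normaliser = 0.55·0.4278 + 0.85·0.1574 + 0.3·0.4148; P(line X) ≈ 0.4767, P(line Y) ≈ 0.2711, P(line Z) ≈ 0.2522
After 'pass': normaliser = 0.45·0.4767 + 0.15·0.2711 + 0.7·0.2522; P(line X) ≈ 0.4969, P(line Y) ≈ 0.0942, P(line Z) ≈ 0.4089
After 'flag': normaliser = 0.55·0.4969 + 0.85·0.0942 + 0.3·0.4089; P(line X) ≈ 0.5741, P(line Y) ≈ 0.1682, P(line Z) ≈ 0.2577

0.2577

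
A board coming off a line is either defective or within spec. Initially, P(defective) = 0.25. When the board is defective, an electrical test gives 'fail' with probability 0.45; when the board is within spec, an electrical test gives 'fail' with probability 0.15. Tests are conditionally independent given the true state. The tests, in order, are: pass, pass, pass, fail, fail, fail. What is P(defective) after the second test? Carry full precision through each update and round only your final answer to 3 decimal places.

After 'pass': P(defective) = 0.55·0.2500 / (0.55·0.2500 + 0.85·0.7500) ≈ 0.1774
After 'pass': P(defective) = 0.55·0.1774 / (0.55·0.1774 + 0.85·0.8226) ≈ 0.1225

0.122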